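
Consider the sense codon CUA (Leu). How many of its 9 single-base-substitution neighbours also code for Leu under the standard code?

Position 1: UUA → 1 synonymous.
Position 2: none → 0 synonymous.
Position 3: CUU, CUC, CUG → 3 synonymous.
Total: 1 + 0 + 3 = 4.

4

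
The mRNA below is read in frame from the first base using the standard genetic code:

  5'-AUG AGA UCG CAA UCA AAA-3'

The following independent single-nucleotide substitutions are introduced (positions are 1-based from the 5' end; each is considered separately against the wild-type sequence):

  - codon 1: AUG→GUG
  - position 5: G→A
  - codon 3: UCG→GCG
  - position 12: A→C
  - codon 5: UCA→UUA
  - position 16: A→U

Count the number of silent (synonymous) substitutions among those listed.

Codon 1: AUG (Met) → GUG (Val) — missense.
Codon 2: AGA (Arg) → AAA (Lys) — missense.
Codon 3: UCG (Ser) → GCG (Ala) — missense.
Codon 4: CAA (Gln) → CAC (His) — missense.
Codon 5: UCA (Ser) → UUA (Leu) — missense.
Codon 6: AAA (Lys) → UAA (Stop) — nonsense.
Synonymous: 0 of 6.

0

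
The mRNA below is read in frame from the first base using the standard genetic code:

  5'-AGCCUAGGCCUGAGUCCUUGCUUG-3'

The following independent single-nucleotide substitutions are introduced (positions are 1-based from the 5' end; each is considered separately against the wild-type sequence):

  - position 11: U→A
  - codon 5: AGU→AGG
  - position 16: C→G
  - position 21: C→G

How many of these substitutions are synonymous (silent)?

0

Codon 4: CUG (Leu) → CAG (Gln) — missense.
Codon 5: AGU (Ser) → AGG (Arg) — missense.
Codon 6: CCU (Pro) → GCU (Ala) — missense.
Codon 7: UGC (Cys) → UGG (Trp) — missense.
Synonymous: 0 of 4.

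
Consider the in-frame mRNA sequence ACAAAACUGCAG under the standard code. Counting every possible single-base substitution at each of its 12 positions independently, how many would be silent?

Codon 1 (ACA, Thr): 3 synonymous substitutions.
Codon 2 (AAA, Lys): 1 synonymous substitution.
Codon 3 (CUG, Leu): 4 synonymous substitutions.
Codon 4 (CAG, Gln): 1 synonymous substitution.
Total: 3 + 1 + 4 + 1 = 9.

9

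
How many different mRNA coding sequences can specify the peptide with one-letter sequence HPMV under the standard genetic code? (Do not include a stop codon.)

His: 2 codons.
Pro: 4 codons.
Met: 1 codon.
Val: 4 codons.
2 × 4 × 1 × 4 = 32.

32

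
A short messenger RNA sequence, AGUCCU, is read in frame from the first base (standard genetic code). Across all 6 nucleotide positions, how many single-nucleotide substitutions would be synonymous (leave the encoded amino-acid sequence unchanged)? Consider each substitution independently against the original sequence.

Codon 1 (AGU, Ser): 1 synonymous substitution.
Codon 2 (CCU, Pro): 3 synonymous substitutions.
Total: 1 + 3 = 4.

4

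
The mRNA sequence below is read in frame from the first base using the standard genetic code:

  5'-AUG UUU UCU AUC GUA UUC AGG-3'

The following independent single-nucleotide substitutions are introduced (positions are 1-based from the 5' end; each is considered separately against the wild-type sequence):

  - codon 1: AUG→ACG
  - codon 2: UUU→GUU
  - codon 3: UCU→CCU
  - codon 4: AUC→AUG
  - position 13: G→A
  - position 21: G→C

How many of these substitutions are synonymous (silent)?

0

Codon 1: AUG (Met) → ACG (Thr) — missense.
Codon 2: UUU (Phe) → GUU (Val) — missense.
Codon 3: UCU (Ser) → CCU (Pro) — missense.
Codon 4: AUC (Ile) → AUG (Met) — missense.
Codon 5: GUA (Val) → AUA (Ile) — missense.
Codon 7: AGG (Arg) → AGC (Ser) — missense.
Synonymous: 0 of 6.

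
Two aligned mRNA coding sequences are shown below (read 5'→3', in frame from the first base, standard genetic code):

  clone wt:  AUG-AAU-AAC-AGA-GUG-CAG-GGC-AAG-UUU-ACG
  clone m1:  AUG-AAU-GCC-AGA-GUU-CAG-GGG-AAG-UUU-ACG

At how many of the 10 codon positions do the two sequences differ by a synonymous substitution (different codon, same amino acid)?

2

Codon 1: AUG Met / AUG Met — identical.
Codon 2: AAU Asn / AAU Asn — identical.
Codon 3: AAC Asn / GCC Ala — nonsynonymous.
Codon 4: AGA Arg / AGA Arg — identical.
Codon 5: GUG Val / GUU Val — synonymous.
Codon 6: CAG Gln / CAG Gln — identical.
Codon 7: GGC Gly / GGG Gly — synonymous.
Codon 8: AAG Lys / AAG Lys — identical.
Codon 9: UUU Phe / UUU Phe — identical.
Codon 10: ACG Thr / ACG Thr — identical.
Synonymous differences: 2.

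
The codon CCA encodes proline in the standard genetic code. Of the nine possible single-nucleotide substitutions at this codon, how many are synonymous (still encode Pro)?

3

Position 1: none → 0 synonymous.
Position 2: none → 0 synonymous.
Position 3: CCT, CCC, CCG → 3 synonymous.
Total: 0 + 0 + 3 = 3.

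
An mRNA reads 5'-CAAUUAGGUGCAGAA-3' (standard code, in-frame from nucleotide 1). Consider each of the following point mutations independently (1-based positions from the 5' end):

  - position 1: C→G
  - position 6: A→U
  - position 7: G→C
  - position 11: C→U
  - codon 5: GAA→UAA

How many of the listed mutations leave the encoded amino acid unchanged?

Codon 1: CAA (Gln) → GAA (Glu) — missense.
Codon 2: UUA (Leu) → UUU (Phe) — missense.
Codon 3: GGU (Gly) → CGU (Arg) — missense.
Codon 4: GCA (Ala) → GUA (Val) — missense.
Codon 5: GAA (Glu) → UAA (Stop) — nonsense.
Synonymous: 0 of 5.

0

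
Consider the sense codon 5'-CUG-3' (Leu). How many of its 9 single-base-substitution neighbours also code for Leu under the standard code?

Position 1: UUG → 1 synonymous.
Position 2: none → 0 synonymous.
Position 3: CUU, CUC, CUA → 3 synonymous.
Total: 1 + 0 + 3 = 4.

4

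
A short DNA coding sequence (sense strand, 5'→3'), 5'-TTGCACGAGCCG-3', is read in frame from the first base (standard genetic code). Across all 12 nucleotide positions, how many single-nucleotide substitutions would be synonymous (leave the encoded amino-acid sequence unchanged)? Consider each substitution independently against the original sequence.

7

Codon 1 (TTG, Leu): 2 synonymous substitutions.
Codon 2 (CAC, His): 1 synonymous substitution.
Codon 3 (GAG, Glu): 1 synonymous substitution.
Codon 4 (CCG, Pro): 3 synonymous substitutions.
Total: 2 + 1 + 1 + 3 = 7.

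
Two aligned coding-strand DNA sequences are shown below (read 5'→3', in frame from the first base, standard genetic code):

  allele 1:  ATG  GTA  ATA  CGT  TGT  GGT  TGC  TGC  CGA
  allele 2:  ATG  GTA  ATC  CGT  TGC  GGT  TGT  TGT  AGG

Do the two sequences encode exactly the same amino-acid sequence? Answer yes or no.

yes

Codon 1: ATG Met / ATG Met — identical.
Codon 2: GTA Val / GTA Val — identical.
Codon 3: ATA Ile / ATC Ile — synonymous.
Codon 4: CGT Arg / CGT Arg — identical.
Codon 5: TGT Cys / TGC Cys — synonymous.
Codon 6: GGT Gly / GGT Gly — identical.
Codon 7: TGC Cys / TGT Cys — synonymous.
Codon 8: TGC Cys / TGT Cys — synonymous.
Codon 9: CGA Arg / AGG Arg — synonymous.
Nonsynonymous differences: 0 → same protein.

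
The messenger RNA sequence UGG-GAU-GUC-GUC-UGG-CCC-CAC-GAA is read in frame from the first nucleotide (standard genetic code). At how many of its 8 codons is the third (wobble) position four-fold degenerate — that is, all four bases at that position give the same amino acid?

3

Codon 1 UGG (Trp): third position 1-fold.
Codon 2 GAU (Asp): third position 2-fold.
Codon 3 GUC (Val): third position 4-fold.
Codon 4 GUC (Val): third position 4-fold.
Codon 5 UGG (Trp): third position 1-fold.
Codon 6 CCC (Pro): third position 4-fold.
Codon 7 CAC (His): third position 2-fold.
Codon 8 GAA (Glu): third position 2-fold.
Four-fold degenerate third positions: 3.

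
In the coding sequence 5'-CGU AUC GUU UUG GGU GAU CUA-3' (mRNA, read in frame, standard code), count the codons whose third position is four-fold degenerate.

Codon 1 CGU (Arg): third position 4-fold.
Codon 2 AUC (Ile): third position 3-fold.
Codon 3 GUU (Val): third position 4-fold.
Codon 4 UUG (Leu): third position 2-fold.
Codon 5 GGU (Gly): third position 4-fold.
Codon 6 GAU (Asp): third position 2-fold.
Codon 7 CUA (Leu): third position 4-fold.
Four-fold degenerate third positions: 4.

4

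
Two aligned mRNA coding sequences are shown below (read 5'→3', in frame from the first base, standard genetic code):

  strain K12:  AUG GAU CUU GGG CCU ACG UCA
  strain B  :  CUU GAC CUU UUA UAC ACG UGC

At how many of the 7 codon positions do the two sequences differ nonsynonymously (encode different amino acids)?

Codon 1: AUG Met / CUU Leu — nonsynonymous.
Codon 2: GAU Asp / GAC Asp — synonymous.
Codon 3: CUU Leu / CUU Leu — identical.
Codon 4: GGG Gly / UUA Leu — nonsynonymous.
Codon 5: CCU Pro / UAC Tyr — nonsynonymous.
Codon 6: ACG Thr / ACG Thr — identical.
Codon 7: UCA Ser / UGC Cys — nonsynonymous.
Nonsynonymous differences: 4.

4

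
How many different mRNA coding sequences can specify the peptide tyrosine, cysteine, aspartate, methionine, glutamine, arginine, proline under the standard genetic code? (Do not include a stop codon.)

384

Tyr: 2 codons.
Cys: 2 codons.
Asp: 2 codons.
Met: 1 codon.
Gln: 2 codons.
Arg: 6 codons.
Pro: 4 codons.
2 × 2 × 2 × 1 × 2 × 6 × 4 = 384.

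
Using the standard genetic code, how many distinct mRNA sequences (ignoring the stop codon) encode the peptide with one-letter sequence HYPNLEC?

His: 2 codons.
Tyr: 2 codons.
Pro: 4 codons.
Asn: 2 codons.
Leu: 6 codons.
Glu: 2 codons.
Cys: 2 codons.
2 × 2 × 4 × 2 × 6 × 2 × 2 = 768.

768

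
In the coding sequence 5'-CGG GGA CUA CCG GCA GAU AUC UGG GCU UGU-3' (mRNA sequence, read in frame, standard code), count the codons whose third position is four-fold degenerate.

Codon 1 CGG (Arg): third position 4-fold.
Codon 2 GGA (Gly): third position 4-fold.
Codon 3 CUA (Leu): third position 4-fold.
Codon 4 CCG (Pro): third position 4-fold.
Codon 5 GCA (Ala): third position 4-fold.
Codon 6 GAU (Asp): third position 2-fold.
Codon 7 AUC (Ile): third position 3-fold.
Codon 8 UGG (Trp): third position 1-fold.
Codon 9 GCU (Ala): third position 4-fold.
Codon 10 UGU (Cys): third position 2-fold.
Four-fold degenerate third positions: 6.

6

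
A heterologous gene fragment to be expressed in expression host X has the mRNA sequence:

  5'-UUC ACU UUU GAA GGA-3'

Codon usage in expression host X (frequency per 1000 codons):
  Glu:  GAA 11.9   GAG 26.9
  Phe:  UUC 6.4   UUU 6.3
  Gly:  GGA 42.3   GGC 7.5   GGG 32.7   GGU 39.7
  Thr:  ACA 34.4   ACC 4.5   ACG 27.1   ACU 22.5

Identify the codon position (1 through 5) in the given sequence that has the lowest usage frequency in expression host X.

Codon 1 UUC (Phe): 6.4 per 1000.
Codon 2 ACU (Thr): 22.5 per 1000.
Codon 3 UUU (Phe): 6.3 per 1000.
Codon 4 GAA (Glu): 11.9 per 1000.
Codon 5 GGA (Gly): 42.3 per 1000.
Lowest frequency is 6.3 at codon 3.

3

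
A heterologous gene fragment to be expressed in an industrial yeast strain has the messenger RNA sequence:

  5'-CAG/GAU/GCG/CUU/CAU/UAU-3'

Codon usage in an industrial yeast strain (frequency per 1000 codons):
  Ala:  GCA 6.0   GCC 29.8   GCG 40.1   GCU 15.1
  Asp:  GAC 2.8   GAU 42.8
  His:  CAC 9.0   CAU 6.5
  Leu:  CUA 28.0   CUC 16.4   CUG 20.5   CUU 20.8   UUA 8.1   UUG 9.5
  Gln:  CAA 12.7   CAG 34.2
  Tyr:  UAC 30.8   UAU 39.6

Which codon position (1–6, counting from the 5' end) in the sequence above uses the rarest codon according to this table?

5

Codon 1 CAG (Gln): 34.2 per 1000.
Codon 2 GAU (Asp): 42.8 per 1000.
Codon 3 GCG (Ala): 40.1 per 1000.
Codon 4 CUU (Leu): 20.8 per 1000.
Codon 5 CAU (His): 6.5 per 1000.
Codon 6 UAU (Tyr): 39.6 per 1000.
Lowest frequency is 6.5 at codon 5.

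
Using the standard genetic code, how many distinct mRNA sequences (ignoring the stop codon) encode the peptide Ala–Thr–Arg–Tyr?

Ala: 4 codons.
Thr: 4 codons.
Arg: 6 codons.
Tyr: 2 codons.
4 × 4 × 6 × 2 = 192.

192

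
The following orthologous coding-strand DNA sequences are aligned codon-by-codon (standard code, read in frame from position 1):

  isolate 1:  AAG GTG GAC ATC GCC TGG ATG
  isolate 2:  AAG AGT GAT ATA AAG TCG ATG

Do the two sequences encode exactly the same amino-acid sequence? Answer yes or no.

Codon 1: AAG Lys / AAG Lys — identical.
Codon 2: GTG Val / AGT Ser — nonsynonymous.
Codon 3: GAC Asp / GAT Asp — synonymous.
Codon 4: ATC Ile / ATA Ile — synonymous.
Codon 5: GCC Ala / AAG Lys — nonsynonymous.
Codon 6: TGG Trp / TCG Ser — nonsynonymous.
Codon 7: ATG Met / ATG Met — identical.
Nonsynonymous differences: 3 → different protein.

no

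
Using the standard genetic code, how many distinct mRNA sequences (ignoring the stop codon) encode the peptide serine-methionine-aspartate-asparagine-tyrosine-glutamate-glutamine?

192

Ser: 6 codons.
Met: 1 codon.
Asp: 2 codons.
Asn: 2 codons.
Tyr: 2 codons.
Glu: 2 codons.
Gln: 2 codons.
6 × 1 × 2 × 2 × 2 × 2 × 2 = 192.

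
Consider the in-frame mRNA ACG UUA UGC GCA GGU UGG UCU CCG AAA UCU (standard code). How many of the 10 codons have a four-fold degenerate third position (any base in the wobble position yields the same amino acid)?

Codon 1 ACG (Thr): third position 4-fold.
Codon 2 UUA (Leu): third position 2-fold.
Codon 3 UGC (Cys): third position 2-fold.
Codon 4 GCA (Ala): third position 4-fold.
Codon 5 GGU (Gly): third position 4-fold.
Codon 6 UGG (Trp): third position 1-fold.
Codon 7 UCU (Ser): third position 4-fold.
Codon 8 CCG (Pro): third position 4-fold.
Codon 9 AAA (Lys): third position 2-fold.
Codon 10 UCU (Ser): third position 4-fold.
Four-fold degenerate third positions: 6.

6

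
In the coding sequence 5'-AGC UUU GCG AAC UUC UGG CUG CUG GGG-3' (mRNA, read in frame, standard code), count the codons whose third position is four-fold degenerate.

4

Codon 1 AGC (Ser): third position 2-fold.
Codon 2 UUU (Phe): third position 2-fold.
Codon 3 GCG (Ala): third position 4-fold.
Codon 4 AAC (Asn): third position 2-fold.
Codon 5 UUC (Phe): third position 2-fold.
Codon 6 UGG (Trp): third position 1-fold.
Codon 7 CUG (Leu): third position 4-fold.
Codon 8 CUG (Leu): third position 4-fold.
Codon 9 GGG (Gly): third position 4-fold.
Four-fold degenerate third positions: 4.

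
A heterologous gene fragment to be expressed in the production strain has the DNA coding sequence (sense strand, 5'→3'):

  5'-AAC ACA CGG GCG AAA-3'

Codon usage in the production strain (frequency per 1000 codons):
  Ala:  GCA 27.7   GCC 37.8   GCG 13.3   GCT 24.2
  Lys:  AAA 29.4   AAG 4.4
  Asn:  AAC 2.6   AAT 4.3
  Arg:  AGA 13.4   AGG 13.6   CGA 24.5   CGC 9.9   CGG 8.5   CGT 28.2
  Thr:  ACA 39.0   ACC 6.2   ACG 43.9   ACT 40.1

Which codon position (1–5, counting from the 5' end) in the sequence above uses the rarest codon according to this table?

1

Codon 1 AAC (Asn): 2.6 per 1000.
Codon 2 ACA (Thr): 39.0 per 1000.
Codon 3 CGG (Arg): 8.5 per 1000.
Codon 4 GCG (Ala): 13.3 per 1000.
Codon 5 AAA (Lys): 29.4 per 1000.
Lowest frequency is 2.6 at codon 1.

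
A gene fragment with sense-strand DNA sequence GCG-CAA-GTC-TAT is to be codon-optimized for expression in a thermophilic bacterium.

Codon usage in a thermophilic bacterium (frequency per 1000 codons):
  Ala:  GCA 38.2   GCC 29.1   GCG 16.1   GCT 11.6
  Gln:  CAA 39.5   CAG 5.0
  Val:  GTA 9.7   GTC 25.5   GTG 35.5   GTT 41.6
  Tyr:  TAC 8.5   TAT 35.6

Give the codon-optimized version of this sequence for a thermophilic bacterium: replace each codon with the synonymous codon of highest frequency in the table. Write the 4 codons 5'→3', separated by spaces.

Codon 1 (Ala): best is GCA at 38.2.
Codon 2 (Gln): best is CAA at 39.5.
Codon 3 (Val): best is GTT at 41.6.
Codon 4 (Tyr): best is TAT at 35.6.

GCA CAA GTT TAT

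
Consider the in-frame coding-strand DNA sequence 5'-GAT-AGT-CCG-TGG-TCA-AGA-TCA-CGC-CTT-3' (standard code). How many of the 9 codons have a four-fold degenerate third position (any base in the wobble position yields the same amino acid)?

Codon 1 GAT (Asp): third position 2-fold.
Codon 2 AGT (Ser): third position 2-fold.
Codon 3 CCG (Pro): third position 4-fold.
Codon 4 TGG (Trp): third position 1-fold.
Codon 5 TCA (Ser): third position 4-fold.
Codon 6 AGA (Arg): third position 2-fold.
Codon 7 TCA (Ser): third position 4-fold.
Codon 8 CGC (Arg): third position 4-fold.
Codon 9 CTT (Leu): third position 4-fold.
Four-fold degenerate third positions: 5.

5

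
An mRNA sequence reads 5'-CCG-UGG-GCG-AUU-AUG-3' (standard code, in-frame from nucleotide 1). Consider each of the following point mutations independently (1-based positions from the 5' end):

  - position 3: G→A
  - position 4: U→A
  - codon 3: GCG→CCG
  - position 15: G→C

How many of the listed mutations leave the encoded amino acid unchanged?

Codon 1: CCG (Pro) → CCA (Pro) — synonymous.
Codon 2: UGG (Trp) → AGG (Arg) — missense.
Codon 3: GCG (Ala) → CCG (Pro) — missense.
Codon 5: AUG (Met) → AUC (Ile) — missense.
Synonymous: 1 of 4.

1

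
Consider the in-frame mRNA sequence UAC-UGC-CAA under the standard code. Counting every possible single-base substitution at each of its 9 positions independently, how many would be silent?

Codon 1 (UAC, Tyr): 1 synonymous substitution.
Codon 2 (UGC, Cys): 1 synonymous substitution.
Codon 3 (CAA, Gln): 1 synonymous substitution.
Total: 1 + 1 + 1 = 3.

3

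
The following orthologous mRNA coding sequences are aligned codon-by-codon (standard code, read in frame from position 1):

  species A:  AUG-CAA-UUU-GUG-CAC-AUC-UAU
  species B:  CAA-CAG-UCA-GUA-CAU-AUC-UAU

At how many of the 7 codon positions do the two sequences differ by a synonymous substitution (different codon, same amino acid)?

Codon 1: AUG Met / CAA Gln — nonsynonymous.
Codon 2: CAA Gln / CAG Gln — synonymous.
Codon 3: UUU Phe / UCA Ser — nonsynonymous.
Codon 4: GUG Val / GUA Val — synonymous.
Codon 5: CAC His / CAU His — synonymous.
Codon 6: AUC Ile / AUC Ile — identical.
Codon 7: UAU Tyr / UAU Tyr — identical.
Synonymous differences: 3.

3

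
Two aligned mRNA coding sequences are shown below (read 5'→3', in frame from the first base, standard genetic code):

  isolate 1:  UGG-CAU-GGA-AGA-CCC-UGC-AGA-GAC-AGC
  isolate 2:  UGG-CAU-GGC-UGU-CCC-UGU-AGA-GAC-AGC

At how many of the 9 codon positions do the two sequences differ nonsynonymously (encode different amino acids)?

1

Codon 1: UGG Trp / UGG Trp — identical.
Codon 2: CAU His / CAU His — identical.
Codon 3: GGA Gly / GGC Gly — synonymous.
Codon 4: AGA Arg / UGU Cys — nonsynonymous.
Codon 5: CCC Pro / CCC Pro — identical.
Codon 6: UGC Cys / UGU Cys — synonymous.
Codon 7: AGA Arg / AGA Arg — identical.
Codon 8: GAC Asp / GAC Asp — identical.
Codon 9: AGC Ser / AGC Ser — identical.
Nonsynonymous differences: 1.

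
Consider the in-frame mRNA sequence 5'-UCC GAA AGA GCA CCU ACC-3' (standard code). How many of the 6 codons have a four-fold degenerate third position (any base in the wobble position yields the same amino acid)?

Codon 1 UCC (Ser): third position 4-fold.
Codon 2 GAA (Glu): third position 2-fold.
Codon 3 AGA (Arg): third position 2-fold.
Codon 4 GCA (Ala): third position 4-fold.
Codon 5 CCU (Pro): third position 4-fold.
Codon 6 ACC (Thr): third position 4-fold.
Four-fold degenerate third positions: 4.

4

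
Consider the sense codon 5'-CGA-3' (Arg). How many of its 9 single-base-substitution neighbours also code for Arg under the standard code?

4

Position 1: AGA → 1 synonymous.
Position 2: none → 0 synonymous.
Position 3: CGU, CGC, CGG → 3 synonymous.
Total: 1 + 0 + 3 = 4.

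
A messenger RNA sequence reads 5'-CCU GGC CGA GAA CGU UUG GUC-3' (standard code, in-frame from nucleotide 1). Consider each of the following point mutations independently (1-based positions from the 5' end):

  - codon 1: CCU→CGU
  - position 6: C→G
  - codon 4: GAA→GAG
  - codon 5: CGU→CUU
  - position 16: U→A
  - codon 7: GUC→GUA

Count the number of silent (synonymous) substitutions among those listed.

Codon 1: CCU (Pro) → CGU (Arg) — missense.
Codon 2: GGC (Gly) → GGG (Gly) — synonymous.
Codon 4: GAA (Glu) → GAG (Glu) — synonymous.
Codon 5: CGU (Arg) → CUU (Leu) — missense.
Codon 6: UUG (Leu) → AUG (Met) — missense.
Codon 7: GUC (Val) → GUA (Val) — synonymous.
Synonymous: 3 of 6.

3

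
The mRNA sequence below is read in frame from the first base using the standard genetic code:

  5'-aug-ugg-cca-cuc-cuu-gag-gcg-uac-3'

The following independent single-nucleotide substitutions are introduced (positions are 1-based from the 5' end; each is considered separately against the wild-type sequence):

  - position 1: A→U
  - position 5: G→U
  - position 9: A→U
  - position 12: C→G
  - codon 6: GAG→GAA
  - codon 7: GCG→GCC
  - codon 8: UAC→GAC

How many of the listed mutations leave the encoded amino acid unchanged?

Codon 1: AUG (Met) → UUG (Leu) — missense.
Codon 2: UGG (Trp) → UUG (Leu) — missense.
Codon 3: CCA (Pro) → CCU (Pro) — synonymous.
Codon 4: CUC (Leu) → CUG (Leu) — synonymous.
Codon 6: GAG (Glu) → GAA (Glu) — synonymous.
Codon 7: GCG (Ala) → GCC (Ala) — synonymous.
Codon 8: UAC (Tyr) → GAC (Asp) — missense.
Synonymous: 4 of 7.

4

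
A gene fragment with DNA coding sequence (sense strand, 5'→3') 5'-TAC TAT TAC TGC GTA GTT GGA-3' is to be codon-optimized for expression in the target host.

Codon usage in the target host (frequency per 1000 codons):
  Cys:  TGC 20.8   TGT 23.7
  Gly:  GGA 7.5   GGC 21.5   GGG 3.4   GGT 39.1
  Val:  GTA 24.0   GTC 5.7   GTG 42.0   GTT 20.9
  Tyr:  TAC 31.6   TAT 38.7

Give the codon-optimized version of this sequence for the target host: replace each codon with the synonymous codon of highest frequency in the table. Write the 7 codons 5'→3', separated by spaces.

TAT TAT TAT TGT GTG GTG GGT

Codon 1 (Tyr): best is TAT at 38.7.
Codon 2 (Tyr): best is TAT at 38.7.
Codon 3 (Tyr): best is TAT at 38.7.
Codon 4 (Cys): best is TGT at 23.7.
Codon 5 (Val): best is GTG at 42.0.
Codon 6 (Val): best is GTG at 42.0.
Codon 7 (Gly): best is GGT at 39.1.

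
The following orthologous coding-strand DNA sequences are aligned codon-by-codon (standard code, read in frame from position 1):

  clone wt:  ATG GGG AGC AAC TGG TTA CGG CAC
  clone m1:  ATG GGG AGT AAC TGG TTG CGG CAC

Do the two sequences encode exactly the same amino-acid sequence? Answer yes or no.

yes

Codon 1: ATG Met / ATG Met — identical.
Codon 2: GGG Gly / GGG Gly — identical.
Codon 3: AGC Ser / AGT Ser — synonymous.
Codon 4: AAC Asn / AAC Asn — identical.
Codon 5: TGG Trp / TGG Trp — identical.
Codon 6: TTA Leu / TTG Leu — synonymous.
Codon 7: CGG Arg / CGG Arg — identical.
Codon 8: CAC His / CAC His — identical.
Nonsynonymous differences: 0 → same protein.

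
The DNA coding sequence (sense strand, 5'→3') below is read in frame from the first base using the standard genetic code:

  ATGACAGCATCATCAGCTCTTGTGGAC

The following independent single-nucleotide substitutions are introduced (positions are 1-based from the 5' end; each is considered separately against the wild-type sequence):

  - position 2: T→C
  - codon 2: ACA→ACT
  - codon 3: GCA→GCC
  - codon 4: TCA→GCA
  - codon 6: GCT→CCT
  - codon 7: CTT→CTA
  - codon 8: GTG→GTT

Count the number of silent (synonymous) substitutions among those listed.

4

Codon 1: ATG (Met) → ACG (Thr) — missense.
Codon 2: ACA (Thr) → ACT (Thr) — synonymous.
Codon 3: GCA (Ala) → GCC (Ala) — synonymous.
Codon 4: TCA (Ser) → GCA (Ala) — missense.
Codon 6: GCT (Ala) → CCT (Pro) — missense.
Codon 7: CTT (Leu) → CTA (Leu) — synonymous.
Codon 8: GTG (Val) → GTT (Val) — synonymous.
Synonymous: 4 of 7.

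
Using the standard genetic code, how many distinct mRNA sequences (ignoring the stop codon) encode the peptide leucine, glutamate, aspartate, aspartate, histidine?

Leu: 6 codons.
Glu: 2 codons.
Asp: 2 codons.
Asp: 2 codons.
His: 2 codons.
6 × 2 × 2 × 2 × 2 = 96.

96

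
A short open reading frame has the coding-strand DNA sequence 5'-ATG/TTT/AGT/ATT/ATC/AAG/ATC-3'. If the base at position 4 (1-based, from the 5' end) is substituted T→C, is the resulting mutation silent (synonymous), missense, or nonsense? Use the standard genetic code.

Position 4 falls in codon 2: TTT → Phe.
After the substitution the codon is CTT → Leu.
Phe ≠ Leu, so this is a missense mutation.

missense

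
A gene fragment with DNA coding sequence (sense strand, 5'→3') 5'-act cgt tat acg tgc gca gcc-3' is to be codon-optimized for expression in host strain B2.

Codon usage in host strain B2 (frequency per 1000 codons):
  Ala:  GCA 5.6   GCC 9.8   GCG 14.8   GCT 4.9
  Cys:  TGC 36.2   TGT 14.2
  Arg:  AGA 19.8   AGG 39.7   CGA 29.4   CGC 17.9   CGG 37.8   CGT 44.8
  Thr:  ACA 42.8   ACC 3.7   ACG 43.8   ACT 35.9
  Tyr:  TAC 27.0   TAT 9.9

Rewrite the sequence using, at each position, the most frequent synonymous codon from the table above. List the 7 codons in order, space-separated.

Codon 1 (Thr): best is ACG at 43.8.
Codon 2 (Arg): best is CGT at 44.8.
Codon 3 (Tyr): best is TAC at 27.0.
Codon 4 (Thr): best is ACG at 43.8.
Codon 5 (Cys): best is TGC at 36.2.
Codon 6 (Ala): best is GCG at 14.8.
Codon 7 (Ala): best is GCG at 14.8.

ACG CGT TAC ACG TGC GCG GCG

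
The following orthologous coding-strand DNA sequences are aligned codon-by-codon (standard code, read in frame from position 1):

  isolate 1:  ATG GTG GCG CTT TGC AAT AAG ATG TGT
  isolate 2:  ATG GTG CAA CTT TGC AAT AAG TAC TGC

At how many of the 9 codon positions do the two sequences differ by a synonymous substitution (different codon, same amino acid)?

Codon 1: ATG Met / ATG Met — identical.
Codon 2: GTG Val / GTG Val — identical.
Codon 3: GCG Ala / CAA Gln — nonsynonymous.
Codon 4: CTT Leu / CTT Leu — identical.
Codon 5: TGC Cys / TGC Cys — identical.
Codon 6: AAT Asn / AAT Asn — identical.
Codon 7: AAG Lys / AAG Lys — identical.
Codon 8: ATG Met / TAC Tyr — nonsynonymous.
Codon 9: TGT Cys / TGC Cys — synonymous.
Synonymous differences: 1.

1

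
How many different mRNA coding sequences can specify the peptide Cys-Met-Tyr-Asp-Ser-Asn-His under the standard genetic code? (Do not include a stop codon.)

Cys: 2 codons.
Met: 1 codon.
Tyr: 2 codons.
Asp: 2 codons.
Ser: 6 codons.
Asn: 2 codons.
His: 2 codons.
2 × 1 × 2 × 2 × 6 × 2 × 2 = 192.

192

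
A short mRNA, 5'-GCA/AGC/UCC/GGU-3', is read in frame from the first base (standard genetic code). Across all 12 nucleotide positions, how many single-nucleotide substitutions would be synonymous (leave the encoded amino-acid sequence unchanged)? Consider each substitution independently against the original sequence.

10

Codon 1 (GCA, Ala): 3 synonymous substitutions.
Codon 2 (AGC, Ser): 1 synonymous substitution.
Codon 3 (UCC, Ser): 3 synonymous substitutions.
Codon 4 (GGU, Gly): 3 synonymous substitutions.
Total: 3 + 1 + 3 + 3 = 10.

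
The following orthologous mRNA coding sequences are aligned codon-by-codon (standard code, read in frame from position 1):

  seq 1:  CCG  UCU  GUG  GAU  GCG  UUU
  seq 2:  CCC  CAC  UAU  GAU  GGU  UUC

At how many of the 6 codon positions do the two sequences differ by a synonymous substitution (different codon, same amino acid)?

Codon 1: CCG Pro / CCC Pro — synonymous.
Codon 2: UCU Ser / CAC His — nonsynonymous.
Codon 3: GUG Val / UAU Tyr — nonsynonymous.
Codon 4: GAU Asp / GAU Asp — identical.
Codon 5: GCG Ala / GGU Gly — nonsynonymous.
Codon 6: UUU Phe / UUC Phe — synonymous.
Synonymous differences: 2.

2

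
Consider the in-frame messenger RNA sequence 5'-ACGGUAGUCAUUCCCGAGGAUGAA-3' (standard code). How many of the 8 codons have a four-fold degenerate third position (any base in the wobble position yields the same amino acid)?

4

Codon 1 ACG (Thr): third position 4-fold.
Codon 2 GUA (Val): third position 4-fold.
Codon 3 GUC (Val): third position 4-fold.
Codon 4 AUU (Ile): third position 3-fold.
Codon 5 CCC (Pro): third position 4-fold.
Codon 6 GAG (Glu): third position 2-fold.
Codon 7 GAU (Asp): third position 2-fold.
Codon 8 GAA (Glu): third position 2-fold.
Four-fold degenerate third positions: 4.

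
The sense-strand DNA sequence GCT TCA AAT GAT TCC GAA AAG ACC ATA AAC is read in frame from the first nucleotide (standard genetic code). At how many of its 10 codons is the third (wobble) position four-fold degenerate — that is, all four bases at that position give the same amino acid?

4

Codon 1 GCT (Ala): third position 4-fold.
Codon 2 TCA (Ser): third position 4-fold.
Codon 3 AAT (Asn): third position 2-fold.
Codon 4 GAT (Asp): third position 2-fold.
Codon 5 TCC (Ser): third position 4-fold.
Codon 6 GAA (Glu): third position 2-fold.
Codon 7 AAG (Lys): third position 2-fold.
Codon 8 ACC (Thr): third position 4-fold.
Codon 9 ATA (Ile): third position 3-fold.
Codon 10 AAC (Asn): third position 2-fold.
Four-fold degenerate third positions: 4.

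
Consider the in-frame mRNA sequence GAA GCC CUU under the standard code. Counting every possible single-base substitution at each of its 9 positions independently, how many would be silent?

Codon 1 (GAA, Glu): 1 synonymous substitution.
Codon 2 (GCC, Ala): 3 synonymous substitutions.
Codon 3 (CUU, Leu): 3 synonymous substitutions.
Total: 1 + 3 + 3 = 7.

7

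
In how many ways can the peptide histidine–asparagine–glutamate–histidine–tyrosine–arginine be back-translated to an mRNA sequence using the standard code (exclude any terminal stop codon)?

192

His: 2 codons.
Asn: 2 codons.
Glu: 2 codons.
His: 2 codons.
Tyr: 2 codons.
Arg: 6 codons.
2 × 2 × 2 × 2 × 2 × 6 = 192.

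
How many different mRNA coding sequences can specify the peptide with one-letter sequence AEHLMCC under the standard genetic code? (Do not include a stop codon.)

Ala: 4 codons.
Glu: 2 codons.
His: 2 codons.
Leu: 6 codons.
Met: 1 codon.
Cys: 2 codons.
Cys: 2 codons.
4 × 2 × 2 × 6 × 1 × 2 × 2 = 384.

384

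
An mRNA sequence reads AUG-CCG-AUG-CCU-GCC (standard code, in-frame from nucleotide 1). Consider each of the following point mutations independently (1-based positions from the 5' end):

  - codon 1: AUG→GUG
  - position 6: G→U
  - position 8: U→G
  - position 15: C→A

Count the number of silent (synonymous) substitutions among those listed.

2

Codon 1: AUG (Met) → GUG (Val) — missense.
Codon 2: CCG (Pro) → CCU (Pro) — synonymous.
Codon 3: AUG (Met) → AGG (Arg) — missense.
Codon 5: GCC (Ala) → GCA (Ala) — synonymous.
Synonymous: 2 of 4.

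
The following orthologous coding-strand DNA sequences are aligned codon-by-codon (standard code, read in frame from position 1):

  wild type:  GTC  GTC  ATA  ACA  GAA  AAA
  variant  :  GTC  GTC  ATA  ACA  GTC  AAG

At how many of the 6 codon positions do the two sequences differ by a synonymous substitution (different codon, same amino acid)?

Codon 1: GTC Val / GTC Val — identical.
Codon 2: GTC Val / GTC Val — identical.
Codon 3: ATA Ile / ATA Ile — identical.
Codon 4: ACA Thr / ACA Thr — identical.
Codon 5: GAA Glu / GTC Val — nonsynonymous.
Codon 6: AAA Lys / AAG Lys — synonymous.
Synonymous differences: 1.

1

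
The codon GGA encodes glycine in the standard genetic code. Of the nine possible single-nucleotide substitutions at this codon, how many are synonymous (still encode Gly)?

3

Position 1: none → 0 synonymous.
Position 2: none → 0 synonymous.
Position 3: GGT, GGC, GGG → 3 synonymous.
Total: 0 + 0 + 3 = 3.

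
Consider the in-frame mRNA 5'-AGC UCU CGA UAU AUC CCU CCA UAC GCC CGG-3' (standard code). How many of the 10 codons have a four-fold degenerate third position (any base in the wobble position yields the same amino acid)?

6

Codon 1 AGC (Ser): third position 2-fold.
Codon 2 UCU (Ser): third position 4-fold.
Codon 3 CGA (Arg): third position 4-fold.
Codon 4 UAU (Tyr): third position 2-fold.
Codon 5 AUC (Ile): third position 3-fold.
Codon 6 CCU (Pro): third position 4-fold.
Codon 7 CCA (Pro): third position 4-fold.
Codon 8 UAC (Tyr): third position 2-fold.
Codon 9 GCC (Ala): third position 4-fold.
Codon 10 CGG (Arg): third position 4-fold.
Four-fold degenerate third positions: 6.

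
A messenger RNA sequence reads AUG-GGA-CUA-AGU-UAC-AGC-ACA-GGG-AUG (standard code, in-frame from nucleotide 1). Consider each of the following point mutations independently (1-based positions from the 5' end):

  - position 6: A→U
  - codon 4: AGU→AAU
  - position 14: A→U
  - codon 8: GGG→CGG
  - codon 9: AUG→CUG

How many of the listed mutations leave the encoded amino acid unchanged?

1

Codon 2: GGA (Gly) → GGU (Gly) — synonymous.
Codon 4: AGU (Ser) → AAU (Asn) — missense.
Codon 5: UAC (Tyr) → UUC (Phe) — missense.
Codon 8: GGG (Gly) → CGG (Arg) — missense.
Codon 9: AUG (Met) → CUG (Leu) — missense.
Synonymous: 1 of 5.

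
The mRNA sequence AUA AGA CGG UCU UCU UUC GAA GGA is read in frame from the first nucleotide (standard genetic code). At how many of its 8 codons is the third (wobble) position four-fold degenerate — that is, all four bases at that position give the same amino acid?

4

Codon 1 AUA (Ile): third position 3-fold.
Codon 2 AGA (Arg): third position 2-fold.
Codon 3 CGG (Arg): third position 4-fold.
Codon 4 UCU (Ser): third position 4-fold.
Codon 5 UCU (Ser): third position 4-fold.
Codon 6 UUC (Phe): third position 2-fold.
Codon 7 GAA (Glu): third position 2-fold.
Codon 8 GGA (Gly): third position 4-fold.
Four-fold degenerate third positions: 4.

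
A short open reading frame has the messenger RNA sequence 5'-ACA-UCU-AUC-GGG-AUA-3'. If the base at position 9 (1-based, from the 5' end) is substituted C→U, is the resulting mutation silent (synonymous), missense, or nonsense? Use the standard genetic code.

Position 9 falls in codon 3: AUC → Ile.
After the substitution the codon is AUU → Ile.
Both encode Ile, so the change is synonymous.

silent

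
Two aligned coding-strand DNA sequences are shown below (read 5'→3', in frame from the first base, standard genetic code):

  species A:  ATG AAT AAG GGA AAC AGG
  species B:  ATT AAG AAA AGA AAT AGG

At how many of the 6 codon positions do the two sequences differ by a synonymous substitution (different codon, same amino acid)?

2

Codon 1: ATG Met / ATT Ile — nonsynonymous.
Codon 2: AAT Asn / AAG Lys — nonsynonymous.
Codon 3: AAG Lys / AAA Lys — synonymous.
Codon 4: GGA Gly / AGA Arg — nonsynonymous.
Codon 5: AAC Asn / AAT Asn — synonymous.
Codon 6: AGG Arg / AGG Arg — identical.
Synonymous differences: 2.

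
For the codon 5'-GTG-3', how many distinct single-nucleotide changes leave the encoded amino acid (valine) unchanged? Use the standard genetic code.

3

Position 1: none → 0 synonymous.
Position 2: none → 0 synonymous.
Position 3: GTT, GTC, GTA → 3 synonymous.
Total: 0 + 0 + 3 = 3.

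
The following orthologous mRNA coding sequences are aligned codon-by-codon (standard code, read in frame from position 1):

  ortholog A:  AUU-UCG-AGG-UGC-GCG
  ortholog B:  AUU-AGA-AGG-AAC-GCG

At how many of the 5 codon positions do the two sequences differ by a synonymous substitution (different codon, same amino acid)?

Codon 1: AUU Ile / AUU Ile — identical.
Codon 2: UCG Ser / AGA Arg — nonsynonymous.
Codon 3: AGG Arg / AGG Arg — identical.
Codon 4: UGC Cys / AAC Asn — nonsynonymous.
Codon 5: GCG Ala / GCG Ala — identical.
Synonymous differences: 0.

0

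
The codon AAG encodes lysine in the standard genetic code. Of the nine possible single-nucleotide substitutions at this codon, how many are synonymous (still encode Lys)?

Position 1: none → 0 synonymous.
Position 2: none → 0 synonymous.
Position 3: AAA → 1 synonymous.
Total: 0 + 0 + 1 = 1.

1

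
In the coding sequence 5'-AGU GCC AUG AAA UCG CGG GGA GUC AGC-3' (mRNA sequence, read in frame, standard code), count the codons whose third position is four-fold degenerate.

5

Codon 1 AGU (Ser): third position 2-fold.
Codon 2 GCC (Ala): third position 4-fold.
Codon 3 AUG (Met): third position 1-fold.
Codon 4 AAA (Lys): third position 2-fold.
Codon 5 UCG (Ser): third position 4-fold.
Codon 6 CGG (Arg): third position 4-fold.
Codon 7 GGA (Gly): third position 4-fold.
Codon 8 GUC (Val): third position 4-fold.
Codon 9 AGC (Ser): third position 2-fold.
Four-fold degenerate third positions: 5.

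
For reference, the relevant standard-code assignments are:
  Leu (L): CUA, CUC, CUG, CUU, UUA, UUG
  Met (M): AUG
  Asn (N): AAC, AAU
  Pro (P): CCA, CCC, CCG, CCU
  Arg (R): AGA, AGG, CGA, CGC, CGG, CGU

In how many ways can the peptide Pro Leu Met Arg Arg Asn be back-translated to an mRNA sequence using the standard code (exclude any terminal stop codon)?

Pro: 4 codons.
Leu: 6 codons.
Met: 1 codon.
Arg: 6 codons.
Arg: 6 codons.
Asn: 2 codons.
4 × 6 × 1 × 6 × 6 × 2 = 1728.

1728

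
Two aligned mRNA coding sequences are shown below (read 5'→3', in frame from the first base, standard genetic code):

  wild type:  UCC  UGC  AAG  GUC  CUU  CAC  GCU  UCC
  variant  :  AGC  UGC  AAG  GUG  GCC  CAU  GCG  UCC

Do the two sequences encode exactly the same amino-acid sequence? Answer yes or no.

Codon 1: UCC Ser / AGC Ser — synonymous.
Codon 2: UGC Cys / UGC Cys — identical.
Codon 3: AAG Lys / AAG Lys — identical.
Codon 4: GUC Val / GUG Val — synonymous.
Codon 5: CUU Leu / GCC Ala — nonsynonymous.
Codon 6: CAC His / CAU His — synonymous.
Codon 7: GCU Ala / GCG Ala — synonymous.
Codon 8: UCC Ser / UCC Ser — identical.
Nonsynonymous differences: 1 → different protein.

no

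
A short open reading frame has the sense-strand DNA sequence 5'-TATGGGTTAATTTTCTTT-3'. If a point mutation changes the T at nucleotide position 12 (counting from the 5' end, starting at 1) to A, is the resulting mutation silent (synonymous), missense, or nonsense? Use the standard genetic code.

silent

Position 12 falls in codon 4: ATT → Ile.
After the substitution the codon is ATA → Ile.
Both encode Ile, so the change is synonymous.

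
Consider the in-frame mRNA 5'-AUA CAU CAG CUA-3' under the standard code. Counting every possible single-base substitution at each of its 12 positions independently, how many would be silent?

Codon 1 (AUA, Ile): 2 synonymous substitutions.
Codon 2 (CAU, His): 1 synonymous substitution.
Codon 3 (CAG, Gln): 1 synonymous substitution.
Codon 4 (CUA, Leu): 4 synonymous substitutions.
Total: 2 + 1 + 1 + 4 = 8.

8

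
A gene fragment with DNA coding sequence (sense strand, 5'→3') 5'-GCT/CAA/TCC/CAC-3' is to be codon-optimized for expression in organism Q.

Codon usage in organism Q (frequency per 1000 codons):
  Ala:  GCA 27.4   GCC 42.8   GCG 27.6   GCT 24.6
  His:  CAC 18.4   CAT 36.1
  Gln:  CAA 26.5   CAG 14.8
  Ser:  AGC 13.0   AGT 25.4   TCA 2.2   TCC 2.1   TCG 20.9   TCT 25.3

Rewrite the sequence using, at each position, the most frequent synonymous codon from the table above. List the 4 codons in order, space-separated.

Codon 1 (Ala): best is GCC at 42.8.
Codon 2 (Gln): best is CAA at 26.5.
Codon 3 (Ser): best is AGT at 25.4.
Codon 4 (His): best is CAT at 36.1.

GCC CAA AGT CAT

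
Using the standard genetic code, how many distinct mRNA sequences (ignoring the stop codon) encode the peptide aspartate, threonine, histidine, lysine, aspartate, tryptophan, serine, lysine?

Asp: 2 codons.
Thr: 4 codons.
His: 2 codons.
Lys: 2 codons.
Asp: 2 codons.
Trp: 1 codon.
Ser: 6 codons.
Lys: 2 codons.
2 × 4 × 2 × 2 × 2 × 1 × 6 × 2 = 768.

768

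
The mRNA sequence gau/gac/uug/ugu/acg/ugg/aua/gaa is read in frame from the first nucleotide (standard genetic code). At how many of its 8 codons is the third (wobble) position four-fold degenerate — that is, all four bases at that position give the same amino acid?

1

Codon 1 GAU (Asp): third position 2-fold.
Codon 2 GAC (Asp): third position 2-fold.
Codon 3 UUG (Leu): third position 2-fold.
Codon 4 UGU (Cys): third position 2-fold.
Codon 5 ACG (Thr): third position 4-fold.
Codon 6 UGG (Trp): third position 1-fold.
Codon 7 AUA (Ile): third position 3-fold.
Codon 8 GAA (Glu): third position 2-fold.
Four-fold degenerate third positions: 1.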